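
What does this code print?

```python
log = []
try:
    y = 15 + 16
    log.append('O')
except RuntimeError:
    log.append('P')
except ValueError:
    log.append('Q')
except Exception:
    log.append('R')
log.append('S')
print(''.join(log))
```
OS

No exception, try block completes normally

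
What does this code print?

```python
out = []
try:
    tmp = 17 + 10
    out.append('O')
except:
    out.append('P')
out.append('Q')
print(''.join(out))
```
OQ

No exception, try block completes normally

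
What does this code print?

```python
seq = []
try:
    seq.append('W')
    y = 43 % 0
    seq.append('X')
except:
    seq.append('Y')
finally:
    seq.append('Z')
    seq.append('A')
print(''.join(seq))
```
WYZA

Code before exception runs, then except, then all of finally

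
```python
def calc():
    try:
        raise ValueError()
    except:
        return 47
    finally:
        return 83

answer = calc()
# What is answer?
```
83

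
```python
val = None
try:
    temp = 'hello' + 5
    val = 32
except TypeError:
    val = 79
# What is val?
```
79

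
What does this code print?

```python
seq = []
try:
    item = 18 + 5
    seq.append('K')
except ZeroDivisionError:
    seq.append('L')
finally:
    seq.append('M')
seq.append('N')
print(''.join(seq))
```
KMN

finally runs after normal execution too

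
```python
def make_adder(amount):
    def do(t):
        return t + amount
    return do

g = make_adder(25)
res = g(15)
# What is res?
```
40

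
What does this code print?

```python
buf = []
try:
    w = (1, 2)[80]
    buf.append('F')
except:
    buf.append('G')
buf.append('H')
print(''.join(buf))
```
GH

Exception raised in try, caught by bare except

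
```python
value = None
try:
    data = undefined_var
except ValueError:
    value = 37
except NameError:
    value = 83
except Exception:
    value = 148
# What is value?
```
83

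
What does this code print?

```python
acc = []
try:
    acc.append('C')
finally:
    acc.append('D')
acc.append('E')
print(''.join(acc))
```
CDE

try/finally without except, no exception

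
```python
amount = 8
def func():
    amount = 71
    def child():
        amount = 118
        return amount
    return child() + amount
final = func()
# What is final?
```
189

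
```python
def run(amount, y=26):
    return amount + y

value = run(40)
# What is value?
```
66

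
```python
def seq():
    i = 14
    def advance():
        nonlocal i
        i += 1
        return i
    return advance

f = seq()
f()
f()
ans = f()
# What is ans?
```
17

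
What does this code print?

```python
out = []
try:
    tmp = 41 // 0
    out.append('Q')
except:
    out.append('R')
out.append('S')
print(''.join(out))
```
RS

Exception raised in try, caught by bare except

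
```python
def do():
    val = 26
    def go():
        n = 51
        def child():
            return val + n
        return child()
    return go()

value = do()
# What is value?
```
77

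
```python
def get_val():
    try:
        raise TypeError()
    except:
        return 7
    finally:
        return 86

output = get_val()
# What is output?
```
86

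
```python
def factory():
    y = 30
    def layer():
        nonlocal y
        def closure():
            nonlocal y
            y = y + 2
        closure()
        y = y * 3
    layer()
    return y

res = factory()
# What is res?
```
96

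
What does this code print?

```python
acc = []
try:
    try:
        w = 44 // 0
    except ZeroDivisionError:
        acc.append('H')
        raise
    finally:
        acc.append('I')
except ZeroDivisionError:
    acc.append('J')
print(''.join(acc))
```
HIJ

finally runs before re-raised exception propagates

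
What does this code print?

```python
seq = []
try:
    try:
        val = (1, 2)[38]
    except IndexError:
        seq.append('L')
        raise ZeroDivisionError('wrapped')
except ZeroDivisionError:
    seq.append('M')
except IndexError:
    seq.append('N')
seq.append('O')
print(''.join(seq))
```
LMO

ZeroDivisionError raised and caught, original IndexError not re-raised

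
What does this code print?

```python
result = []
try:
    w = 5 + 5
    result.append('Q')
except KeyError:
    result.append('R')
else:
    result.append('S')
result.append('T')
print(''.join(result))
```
QST

else block runs when no exception occurs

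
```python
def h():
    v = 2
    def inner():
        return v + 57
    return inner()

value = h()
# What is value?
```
59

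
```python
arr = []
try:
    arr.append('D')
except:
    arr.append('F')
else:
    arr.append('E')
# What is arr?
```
['D', 'E']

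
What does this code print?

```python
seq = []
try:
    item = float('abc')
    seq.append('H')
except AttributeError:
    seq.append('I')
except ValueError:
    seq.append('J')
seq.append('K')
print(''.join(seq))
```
JK

ValueError is caught by its specific handler, not AttributeError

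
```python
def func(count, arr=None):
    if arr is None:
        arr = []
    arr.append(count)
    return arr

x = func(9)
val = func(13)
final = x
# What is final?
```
[9]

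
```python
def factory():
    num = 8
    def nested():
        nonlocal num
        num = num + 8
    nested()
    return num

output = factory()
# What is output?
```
16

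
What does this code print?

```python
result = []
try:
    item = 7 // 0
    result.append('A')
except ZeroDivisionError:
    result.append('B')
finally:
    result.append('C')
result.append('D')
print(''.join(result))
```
BCD

finally always runs, even after exception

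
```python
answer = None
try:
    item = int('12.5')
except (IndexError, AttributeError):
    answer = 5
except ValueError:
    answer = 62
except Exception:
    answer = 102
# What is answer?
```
62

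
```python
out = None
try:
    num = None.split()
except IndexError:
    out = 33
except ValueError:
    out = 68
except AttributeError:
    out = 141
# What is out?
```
141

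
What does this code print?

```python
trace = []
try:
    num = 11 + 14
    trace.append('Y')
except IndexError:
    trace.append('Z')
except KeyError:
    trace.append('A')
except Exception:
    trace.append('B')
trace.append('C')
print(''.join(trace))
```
YC

No exception, try block completes normally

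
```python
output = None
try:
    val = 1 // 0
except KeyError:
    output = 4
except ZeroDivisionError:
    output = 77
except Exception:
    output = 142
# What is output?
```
77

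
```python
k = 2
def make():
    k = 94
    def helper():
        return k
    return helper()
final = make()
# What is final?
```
94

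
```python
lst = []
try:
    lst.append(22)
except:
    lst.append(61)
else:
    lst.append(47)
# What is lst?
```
[22, 47]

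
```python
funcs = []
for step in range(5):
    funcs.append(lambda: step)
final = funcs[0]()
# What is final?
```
4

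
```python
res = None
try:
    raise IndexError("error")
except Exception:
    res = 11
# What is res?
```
11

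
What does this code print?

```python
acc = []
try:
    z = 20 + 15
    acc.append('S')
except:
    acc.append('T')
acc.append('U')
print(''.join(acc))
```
SU

No exception, try block completes normally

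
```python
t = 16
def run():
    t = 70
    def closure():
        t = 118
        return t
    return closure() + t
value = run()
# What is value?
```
188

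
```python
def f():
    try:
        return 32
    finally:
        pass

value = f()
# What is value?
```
32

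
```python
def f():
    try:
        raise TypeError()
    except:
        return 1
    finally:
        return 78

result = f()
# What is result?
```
78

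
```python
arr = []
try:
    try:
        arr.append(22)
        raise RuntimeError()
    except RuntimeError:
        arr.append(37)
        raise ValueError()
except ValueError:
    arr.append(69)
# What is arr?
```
[22, 37, 69]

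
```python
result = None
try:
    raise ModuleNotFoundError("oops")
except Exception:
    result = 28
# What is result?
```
28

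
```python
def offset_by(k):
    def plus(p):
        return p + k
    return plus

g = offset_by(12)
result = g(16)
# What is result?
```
28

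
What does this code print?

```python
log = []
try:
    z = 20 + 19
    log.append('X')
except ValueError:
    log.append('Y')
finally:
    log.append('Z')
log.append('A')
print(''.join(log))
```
XZA

finally runs after normal execution too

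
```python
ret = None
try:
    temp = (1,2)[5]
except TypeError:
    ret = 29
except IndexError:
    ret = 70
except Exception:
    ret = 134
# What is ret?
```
70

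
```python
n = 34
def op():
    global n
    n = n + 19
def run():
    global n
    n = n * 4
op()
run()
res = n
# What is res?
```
212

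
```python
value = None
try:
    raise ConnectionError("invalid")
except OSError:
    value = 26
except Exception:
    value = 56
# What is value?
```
26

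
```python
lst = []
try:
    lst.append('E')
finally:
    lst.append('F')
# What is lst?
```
['E', 'F']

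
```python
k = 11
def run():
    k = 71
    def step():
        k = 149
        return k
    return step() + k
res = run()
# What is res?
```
220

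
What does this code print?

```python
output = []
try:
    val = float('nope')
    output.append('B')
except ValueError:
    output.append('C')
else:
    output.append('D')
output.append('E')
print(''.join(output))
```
CE

else block skipped when exception is caught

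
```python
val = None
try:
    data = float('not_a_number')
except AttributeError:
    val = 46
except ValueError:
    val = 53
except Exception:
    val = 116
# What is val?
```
53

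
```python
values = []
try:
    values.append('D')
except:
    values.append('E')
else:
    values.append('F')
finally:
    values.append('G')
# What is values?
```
['D', 'F', 'G']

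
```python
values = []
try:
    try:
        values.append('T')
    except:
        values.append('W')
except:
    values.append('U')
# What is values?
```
['T']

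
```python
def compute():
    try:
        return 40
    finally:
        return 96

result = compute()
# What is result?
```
96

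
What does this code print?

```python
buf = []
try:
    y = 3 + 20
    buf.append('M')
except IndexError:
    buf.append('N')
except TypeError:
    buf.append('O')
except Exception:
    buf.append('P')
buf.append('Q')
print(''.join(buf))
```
MQ

No exception, try block completes normally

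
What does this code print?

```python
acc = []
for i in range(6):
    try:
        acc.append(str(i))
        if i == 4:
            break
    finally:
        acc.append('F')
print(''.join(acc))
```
0F1F2F3F4F

finally runs even when breaking out of loop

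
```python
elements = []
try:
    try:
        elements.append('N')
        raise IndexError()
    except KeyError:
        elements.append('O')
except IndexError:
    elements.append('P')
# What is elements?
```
['N', 'P']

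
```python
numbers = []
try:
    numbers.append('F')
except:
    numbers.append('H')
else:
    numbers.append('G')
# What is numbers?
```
['F', 'G']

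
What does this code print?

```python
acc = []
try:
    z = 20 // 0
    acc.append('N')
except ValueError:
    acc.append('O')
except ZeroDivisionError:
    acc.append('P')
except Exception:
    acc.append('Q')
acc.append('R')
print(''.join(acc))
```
PR

ZeroDivisionError matches before generic Exception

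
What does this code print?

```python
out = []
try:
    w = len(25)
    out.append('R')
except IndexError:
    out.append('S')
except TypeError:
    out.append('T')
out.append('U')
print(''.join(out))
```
TU

TypeError is caught by its specific handler, not IndexError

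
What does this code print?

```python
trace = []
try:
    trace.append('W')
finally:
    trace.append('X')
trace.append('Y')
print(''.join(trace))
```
WXY

try/finally without except, no exception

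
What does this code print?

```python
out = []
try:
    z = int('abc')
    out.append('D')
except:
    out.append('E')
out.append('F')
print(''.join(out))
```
EF

Exception raised in try, caught by bare except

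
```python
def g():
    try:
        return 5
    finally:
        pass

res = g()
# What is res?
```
5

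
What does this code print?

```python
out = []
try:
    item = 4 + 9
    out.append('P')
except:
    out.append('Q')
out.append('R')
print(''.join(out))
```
PR

No exception, try block completes normally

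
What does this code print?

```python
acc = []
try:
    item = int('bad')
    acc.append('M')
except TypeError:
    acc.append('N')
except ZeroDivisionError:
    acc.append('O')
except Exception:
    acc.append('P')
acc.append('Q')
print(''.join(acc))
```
PQ

ValueError not specifically caught, falls to Exception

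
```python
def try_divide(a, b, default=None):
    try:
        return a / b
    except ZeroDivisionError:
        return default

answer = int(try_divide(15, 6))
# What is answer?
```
2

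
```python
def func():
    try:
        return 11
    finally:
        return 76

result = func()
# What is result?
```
76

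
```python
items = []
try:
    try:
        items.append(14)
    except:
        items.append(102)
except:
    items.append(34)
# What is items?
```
[14]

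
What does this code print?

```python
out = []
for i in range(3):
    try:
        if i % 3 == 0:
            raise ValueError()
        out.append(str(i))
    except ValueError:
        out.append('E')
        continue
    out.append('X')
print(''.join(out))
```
E1X2X

continue in except skips rest of loop body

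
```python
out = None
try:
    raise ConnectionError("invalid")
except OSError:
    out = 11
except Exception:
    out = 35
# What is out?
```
11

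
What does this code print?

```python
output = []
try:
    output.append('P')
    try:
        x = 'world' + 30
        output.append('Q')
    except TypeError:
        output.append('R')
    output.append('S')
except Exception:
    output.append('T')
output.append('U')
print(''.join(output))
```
PRSU

Inner exception caught by inner handler, outer continues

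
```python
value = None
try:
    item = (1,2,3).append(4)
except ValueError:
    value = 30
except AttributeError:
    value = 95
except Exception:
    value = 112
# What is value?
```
95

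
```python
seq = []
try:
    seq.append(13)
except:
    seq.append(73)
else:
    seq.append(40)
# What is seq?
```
[13, 40]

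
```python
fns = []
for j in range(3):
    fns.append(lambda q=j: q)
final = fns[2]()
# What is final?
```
2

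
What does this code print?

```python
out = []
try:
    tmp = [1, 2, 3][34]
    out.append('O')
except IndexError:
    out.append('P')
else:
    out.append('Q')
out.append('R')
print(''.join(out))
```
PR

else block skipped when exception is caught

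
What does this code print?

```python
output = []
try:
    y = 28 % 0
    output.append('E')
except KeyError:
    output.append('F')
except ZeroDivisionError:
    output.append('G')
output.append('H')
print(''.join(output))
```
GH

ZeroDivisionError is caught by its specific handler, not KeyError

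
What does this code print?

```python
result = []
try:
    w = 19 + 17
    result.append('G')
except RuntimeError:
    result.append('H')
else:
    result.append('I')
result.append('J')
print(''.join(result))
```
GIJ

else block runs when no exception occurs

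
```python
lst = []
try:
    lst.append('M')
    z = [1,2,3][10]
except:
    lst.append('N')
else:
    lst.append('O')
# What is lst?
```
['M', 'N']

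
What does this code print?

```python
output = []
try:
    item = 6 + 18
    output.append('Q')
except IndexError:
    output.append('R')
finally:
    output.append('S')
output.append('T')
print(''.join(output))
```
QST

finally runs after normal execution too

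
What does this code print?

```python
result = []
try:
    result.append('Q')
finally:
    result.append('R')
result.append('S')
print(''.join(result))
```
QRS

try/finally without except, no exception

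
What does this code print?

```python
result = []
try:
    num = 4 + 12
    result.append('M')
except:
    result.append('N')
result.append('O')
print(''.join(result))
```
MO

No exception, try block completes normally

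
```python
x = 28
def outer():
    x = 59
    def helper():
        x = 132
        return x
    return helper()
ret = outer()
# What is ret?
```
132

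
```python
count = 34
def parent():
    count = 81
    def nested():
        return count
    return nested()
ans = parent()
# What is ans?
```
81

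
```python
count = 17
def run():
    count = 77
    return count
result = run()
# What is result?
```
77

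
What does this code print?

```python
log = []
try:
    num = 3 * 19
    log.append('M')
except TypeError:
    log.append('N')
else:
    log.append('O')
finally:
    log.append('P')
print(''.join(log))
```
MOP

else runs before finally when no exception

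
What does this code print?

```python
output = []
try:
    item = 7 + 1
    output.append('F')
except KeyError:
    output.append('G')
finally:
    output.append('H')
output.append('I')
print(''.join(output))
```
FHI

finally runs after normal execution too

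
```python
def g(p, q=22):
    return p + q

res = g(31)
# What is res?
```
53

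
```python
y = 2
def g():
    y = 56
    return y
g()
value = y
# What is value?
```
2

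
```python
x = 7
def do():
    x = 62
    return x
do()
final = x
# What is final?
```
7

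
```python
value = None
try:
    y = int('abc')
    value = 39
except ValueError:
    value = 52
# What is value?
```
52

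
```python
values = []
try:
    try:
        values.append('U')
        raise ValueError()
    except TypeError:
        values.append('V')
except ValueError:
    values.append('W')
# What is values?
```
['U', 'W']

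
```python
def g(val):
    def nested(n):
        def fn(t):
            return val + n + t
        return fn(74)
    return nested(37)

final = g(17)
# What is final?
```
128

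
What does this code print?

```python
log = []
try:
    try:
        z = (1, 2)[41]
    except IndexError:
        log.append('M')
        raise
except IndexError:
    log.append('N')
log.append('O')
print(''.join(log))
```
MNO

raise without argument re-raises current exception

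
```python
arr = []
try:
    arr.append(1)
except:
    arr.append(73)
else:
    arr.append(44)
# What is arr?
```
[1, 44]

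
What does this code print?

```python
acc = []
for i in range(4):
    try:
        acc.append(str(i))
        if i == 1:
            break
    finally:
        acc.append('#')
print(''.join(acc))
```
0#1#

finally runs even when breaking out of loop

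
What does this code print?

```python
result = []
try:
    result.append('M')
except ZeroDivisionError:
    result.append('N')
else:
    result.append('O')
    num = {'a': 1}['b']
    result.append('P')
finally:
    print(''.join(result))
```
MO

Try succeeds, else appends 'O', KeyError in else is uncaught, finally prints before exception propagates ('P' never appended)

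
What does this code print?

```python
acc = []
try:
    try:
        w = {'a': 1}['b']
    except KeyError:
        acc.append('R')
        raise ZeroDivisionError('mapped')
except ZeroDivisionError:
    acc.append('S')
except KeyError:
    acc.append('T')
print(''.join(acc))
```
RS

New ZeroDivisionError raised, caught by outer ZeroDivisionError handler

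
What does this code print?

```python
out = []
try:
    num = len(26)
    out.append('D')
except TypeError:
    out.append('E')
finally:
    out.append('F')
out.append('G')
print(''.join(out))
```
EFG

finally always runs, even after exception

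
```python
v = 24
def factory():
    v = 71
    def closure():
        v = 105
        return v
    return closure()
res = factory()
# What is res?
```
105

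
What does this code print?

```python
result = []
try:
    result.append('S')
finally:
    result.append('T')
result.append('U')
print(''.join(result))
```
STU

try/finally without except, no exception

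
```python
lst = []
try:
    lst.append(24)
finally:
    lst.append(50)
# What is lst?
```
[24, 50]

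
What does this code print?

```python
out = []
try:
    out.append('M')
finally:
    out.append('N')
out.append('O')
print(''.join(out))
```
MNO

try/finally without except, no exception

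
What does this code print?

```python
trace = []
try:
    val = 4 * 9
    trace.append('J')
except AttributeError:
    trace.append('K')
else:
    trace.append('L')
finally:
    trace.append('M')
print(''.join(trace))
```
JLM

else runs before finally when no exception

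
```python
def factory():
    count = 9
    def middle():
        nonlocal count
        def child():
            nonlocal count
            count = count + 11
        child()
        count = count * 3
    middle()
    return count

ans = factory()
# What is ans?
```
60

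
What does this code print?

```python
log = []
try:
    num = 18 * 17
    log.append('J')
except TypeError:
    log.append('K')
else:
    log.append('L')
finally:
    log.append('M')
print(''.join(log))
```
JLM

else runs before finally when no exception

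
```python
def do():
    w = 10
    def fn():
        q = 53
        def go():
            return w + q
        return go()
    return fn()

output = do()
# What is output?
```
63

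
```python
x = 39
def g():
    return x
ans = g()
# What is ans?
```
39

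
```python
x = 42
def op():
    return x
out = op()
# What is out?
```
42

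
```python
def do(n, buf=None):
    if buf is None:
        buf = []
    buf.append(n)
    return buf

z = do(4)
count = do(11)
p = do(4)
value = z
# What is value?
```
[4]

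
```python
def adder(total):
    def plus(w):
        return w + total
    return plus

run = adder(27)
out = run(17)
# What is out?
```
44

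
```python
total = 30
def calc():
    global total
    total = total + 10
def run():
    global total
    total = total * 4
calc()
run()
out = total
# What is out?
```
160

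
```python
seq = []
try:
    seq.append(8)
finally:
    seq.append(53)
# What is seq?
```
[8, 53]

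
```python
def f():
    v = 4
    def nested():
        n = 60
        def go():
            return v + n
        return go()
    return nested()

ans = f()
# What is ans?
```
64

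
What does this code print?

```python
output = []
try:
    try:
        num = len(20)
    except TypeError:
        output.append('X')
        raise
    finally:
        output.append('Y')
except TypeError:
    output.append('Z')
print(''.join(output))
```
XYZ

finally runs before re-raised exception propagates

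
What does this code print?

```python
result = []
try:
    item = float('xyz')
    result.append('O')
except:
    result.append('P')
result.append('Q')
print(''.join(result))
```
PQ

Exception raised in try, caught by bare except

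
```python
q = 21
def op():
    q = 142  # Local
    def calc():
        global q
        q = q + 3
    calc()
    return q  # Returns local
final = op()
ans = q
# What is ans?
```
24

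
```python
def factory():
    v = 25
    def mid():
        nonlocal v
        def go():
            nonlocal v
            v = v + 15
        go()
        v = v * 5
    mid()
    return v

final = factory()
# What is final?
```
200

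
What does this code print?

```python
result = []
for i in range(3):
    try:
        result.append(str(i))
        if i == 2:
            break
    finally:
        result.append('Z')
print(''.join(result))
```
0Z1Z2Z

finally runs even when breaking out of loop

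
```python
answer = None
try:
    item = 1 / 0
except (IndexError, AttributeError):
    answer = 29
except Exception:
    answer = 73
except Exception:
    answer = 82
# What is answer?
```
73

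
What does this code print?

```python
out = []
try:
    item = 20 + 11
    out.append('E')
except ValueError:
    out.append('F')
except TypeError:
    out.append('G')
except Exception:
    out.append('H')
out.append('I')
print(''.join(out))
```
EI

No exception, try block completes normally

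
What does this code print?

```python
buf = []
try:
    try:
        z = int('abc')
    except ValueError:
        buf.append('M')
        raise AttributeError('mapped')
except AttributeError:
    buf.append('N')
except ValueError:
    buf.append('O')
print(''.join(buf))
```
MN

New AttributeError raised, caught by outer AttributeError handler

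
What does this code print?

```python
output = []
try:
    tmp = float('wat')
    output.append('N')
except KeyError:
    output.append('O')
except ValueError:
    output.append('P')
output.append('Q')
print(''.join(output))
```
PQ

ValueError is caught by its specific handler, not KeyError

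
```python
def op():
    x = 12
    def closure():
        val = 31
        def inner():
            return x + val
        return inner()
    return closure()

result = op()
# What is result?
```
43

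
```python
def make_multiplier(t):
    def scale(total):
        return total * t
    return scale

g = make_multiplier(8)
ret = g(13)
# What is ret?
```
104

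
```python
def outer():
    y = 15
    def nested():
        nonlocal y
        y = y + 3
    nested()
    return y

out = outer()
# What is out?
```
18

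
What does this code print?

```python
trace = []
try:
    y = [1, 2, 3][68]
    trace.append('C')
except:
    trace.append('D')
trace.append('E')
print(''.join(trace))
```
DE

Exception raised in try, caught by bare except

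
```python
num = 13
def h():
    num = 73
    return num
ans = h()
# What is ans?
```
73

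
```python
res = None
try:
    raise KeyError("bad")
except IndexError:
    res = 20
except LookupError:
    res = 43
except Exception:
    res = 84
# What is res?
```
43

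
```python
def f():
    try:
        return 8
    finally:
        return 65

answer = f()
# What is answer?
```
65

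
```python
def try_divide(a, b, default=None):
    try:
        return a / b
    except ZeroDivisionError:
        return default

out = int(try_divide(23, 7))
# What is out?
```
3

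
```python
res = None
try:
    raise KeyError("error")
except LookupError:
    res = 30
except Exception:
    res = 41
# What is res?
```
30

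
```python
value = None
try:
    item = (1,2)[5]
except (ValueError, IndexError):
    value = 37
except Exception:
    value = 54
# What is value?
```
37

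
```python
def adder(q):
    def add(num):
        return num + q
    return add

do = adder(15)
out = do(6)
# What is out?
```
21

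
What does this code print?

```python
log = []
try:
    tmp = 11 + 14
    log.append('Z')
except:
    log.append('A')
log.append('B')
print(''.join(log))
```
ZB

No exception, try block completes normally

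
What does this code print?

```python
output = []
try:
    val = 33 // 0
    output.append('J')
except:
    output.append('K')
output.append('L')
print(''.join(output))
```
KL

Exception raised in try, caught by bare except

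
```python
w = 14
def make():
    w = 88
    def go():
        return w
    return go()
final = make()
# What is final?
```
88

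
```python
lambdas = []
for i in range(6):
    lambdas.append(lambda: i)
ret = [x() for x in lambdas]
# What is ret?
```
[5, 5, 5, 5, 5, 5]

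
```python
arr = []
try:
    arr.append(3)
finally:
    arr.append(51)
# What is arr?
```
[3, 51]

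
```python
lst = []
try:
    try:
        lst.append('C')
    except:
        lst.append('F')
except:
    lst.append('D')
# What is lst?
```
['C']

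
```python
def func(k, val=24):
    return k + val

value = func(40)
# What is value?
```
64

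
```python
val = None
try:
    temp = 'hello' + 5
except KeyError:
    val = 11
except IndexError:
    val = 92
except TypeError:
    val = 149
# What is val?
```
149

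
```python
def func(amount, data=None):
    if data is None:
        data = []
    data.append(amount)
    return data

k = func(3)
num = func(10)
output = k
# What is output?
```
[3]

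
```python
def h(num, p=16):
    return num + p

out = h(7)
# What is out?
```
23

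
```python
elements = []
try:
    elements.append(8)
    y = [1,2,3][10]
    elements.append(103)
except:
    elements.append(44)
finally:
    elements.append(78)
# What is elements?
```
[8, 44, 78]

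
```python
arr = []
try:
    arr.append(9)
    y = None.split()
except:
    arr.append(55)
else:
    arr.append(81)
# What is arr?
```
[9, 55]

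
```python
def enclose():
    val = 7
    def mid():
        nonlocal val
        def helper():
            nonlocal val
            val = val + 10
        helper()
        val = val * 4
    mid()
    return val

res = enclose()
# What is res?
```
68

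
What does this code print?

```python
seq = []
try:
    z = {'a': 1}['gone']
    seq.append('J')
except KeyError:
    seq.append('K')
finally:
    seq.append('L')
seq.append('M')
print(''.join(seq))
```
KLM

finally always runs, even after exception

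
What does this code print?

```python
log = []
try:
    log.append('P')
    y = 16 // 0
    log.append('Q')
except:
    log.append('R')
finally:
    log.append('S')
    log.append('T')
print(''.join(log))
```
PRST

Code before exception runs, then except, then all of finally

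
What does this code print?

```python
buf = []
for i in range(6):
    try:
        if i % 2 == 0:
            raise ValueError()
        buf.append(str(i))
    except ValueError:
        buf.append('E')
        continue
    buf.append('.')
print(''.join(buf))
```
E1.E3.E5.

continue in except skips rest of loop body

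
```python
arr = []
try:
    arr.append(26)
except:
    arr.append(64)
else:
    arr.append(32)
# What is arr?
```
[26, 32]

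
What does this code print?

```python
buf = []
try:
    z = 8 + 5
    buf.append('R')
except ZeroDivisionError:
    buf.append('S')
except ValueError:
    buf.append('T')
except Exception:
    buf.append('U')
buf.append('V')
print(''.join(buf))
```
RV

No exception, try block completes normally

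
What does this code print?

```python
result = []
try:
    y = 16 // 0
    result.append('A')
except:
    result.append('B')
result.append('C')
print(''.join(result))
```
BC

Exception raised in try, caught by bare except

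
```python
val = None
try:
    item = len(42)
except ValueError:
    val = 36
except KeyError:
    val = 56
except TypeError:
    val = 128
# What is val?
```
128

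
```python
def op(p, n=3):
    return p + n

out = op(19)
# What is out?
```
22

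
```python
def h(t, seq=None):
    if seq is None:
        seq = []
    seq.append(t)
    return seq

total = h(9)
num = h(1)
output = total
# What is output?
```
[9]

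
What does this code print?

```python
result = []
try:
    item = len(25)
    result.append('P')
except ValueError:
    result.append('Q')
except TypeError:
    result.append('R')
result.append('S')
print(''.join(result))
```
RS

TypeError is caught by its specific handler, not ValueError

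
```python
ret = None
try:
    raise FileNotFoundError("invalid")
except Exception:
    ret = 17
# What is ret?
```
17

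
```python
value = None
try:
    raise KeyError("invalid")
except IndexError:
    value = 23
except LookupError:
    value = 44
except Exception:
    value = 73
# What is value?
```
44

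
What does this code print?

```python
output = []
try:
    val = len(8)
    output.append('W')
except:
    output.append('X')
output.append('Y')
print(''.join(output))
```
XY

Exception raised in try, caught by bare except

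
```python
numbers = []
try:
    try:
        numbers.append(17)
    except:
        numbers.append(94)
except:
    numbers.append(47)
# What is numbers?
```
[17]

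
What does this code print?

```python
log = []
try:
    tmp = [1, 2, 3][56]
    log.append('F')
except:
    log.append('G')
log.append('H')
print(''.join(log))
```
GH

Exception raised in try, caught by bare except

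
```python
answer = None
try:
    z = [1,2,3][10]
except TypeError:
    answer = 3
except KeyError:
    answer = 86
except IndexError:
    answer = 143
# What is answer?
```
143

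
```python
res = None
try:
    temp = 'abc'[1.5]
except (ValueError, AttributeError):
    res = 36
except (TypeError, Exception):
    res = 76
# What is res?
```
76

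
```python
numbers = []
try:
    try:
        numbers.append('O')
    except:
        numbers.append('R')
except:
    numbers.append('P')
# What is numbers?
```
['O']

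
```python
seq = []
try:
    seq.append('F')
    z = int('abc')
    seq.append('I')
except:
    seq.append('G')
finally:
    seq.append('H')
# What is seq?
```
['F', 'G', 'H']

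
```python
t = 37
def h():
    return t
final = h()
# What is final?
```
37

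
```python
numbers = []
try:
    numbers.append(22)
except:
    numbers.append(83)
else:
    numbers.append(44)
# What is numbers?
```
[22, 44]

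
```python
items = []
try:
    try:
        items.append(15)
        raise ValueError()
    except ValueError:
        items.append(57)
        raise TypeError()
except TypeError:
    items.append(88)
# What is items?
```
[15, 57, 88]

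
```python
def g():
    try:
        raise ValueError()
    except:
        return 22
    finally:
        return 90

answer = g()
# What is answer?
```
90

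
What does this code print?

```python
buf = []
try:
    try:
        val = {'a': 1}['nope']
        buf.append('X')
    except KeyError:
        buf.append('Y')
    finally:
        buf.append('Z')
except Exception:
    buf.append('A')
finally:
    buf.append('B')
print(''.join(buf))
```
YZB

Both finally blocks run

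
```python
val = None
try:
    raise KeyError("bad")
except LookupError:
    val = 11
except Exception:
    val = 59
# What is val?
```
11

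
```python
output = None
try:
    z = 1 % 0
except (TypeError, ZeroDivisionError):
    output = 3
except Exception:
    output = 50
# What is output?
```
3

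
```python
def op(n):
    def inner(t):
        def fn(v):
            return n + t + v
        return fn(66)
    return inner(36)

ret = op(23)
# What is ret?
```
125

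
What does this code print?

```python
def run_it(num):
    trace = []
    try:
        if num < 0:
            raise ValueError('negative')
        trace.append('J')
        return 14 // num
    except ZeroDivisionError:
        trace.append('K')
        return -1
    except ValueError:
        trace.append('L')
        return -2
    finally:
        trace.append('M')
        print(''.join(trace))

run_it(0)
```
JKM

num=0 causes ZeroDivisionError, caught, finally prints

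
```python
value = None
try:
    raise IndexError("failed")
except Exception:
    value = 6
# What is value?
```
6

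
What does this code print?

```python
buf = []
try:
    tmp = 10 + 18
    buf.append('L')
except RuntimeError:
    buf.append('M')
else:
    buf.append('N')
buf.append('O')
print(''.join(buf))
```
LNO

else block runs when no exception occurs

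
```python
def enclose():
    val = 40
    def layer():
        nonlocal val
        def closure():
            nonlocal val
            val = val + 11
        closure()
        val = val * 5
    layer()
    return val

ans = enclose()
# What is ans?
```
255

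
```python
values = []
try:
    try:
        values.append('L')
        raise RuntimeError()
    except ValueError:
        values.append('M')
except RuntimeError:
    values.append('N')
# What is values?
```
['L', 'N']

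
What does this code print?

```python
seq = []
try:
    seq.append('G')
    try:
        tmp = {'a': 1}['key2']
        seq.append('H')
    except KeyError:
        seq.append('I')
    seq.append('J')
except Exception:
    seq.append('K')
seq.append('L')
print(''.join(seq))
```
GIJL

Inner exception caught by inner handler, outer continues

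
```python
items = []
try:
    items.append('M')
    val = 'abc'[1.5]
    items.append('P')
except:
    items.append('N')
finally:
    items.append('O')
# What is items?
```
['M', 'N', 'O']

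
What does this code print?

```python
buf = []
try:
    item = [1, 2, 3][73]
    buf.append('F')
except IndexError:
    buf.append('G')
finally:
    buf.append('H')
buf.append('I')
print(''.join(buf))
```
GHI

finally always runs, even after exception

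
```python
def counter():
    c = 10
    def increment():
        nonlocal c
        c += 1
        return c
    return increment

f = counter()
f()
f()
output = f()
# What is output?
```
13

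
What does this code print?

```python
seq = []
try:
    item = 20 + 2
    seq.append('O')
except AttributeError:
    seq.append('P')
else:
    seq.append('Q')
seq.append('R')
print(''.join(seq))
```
OQR

else block runs when no exception occurs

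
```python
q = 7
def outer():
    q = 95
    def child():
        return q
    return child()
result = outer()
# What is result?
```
95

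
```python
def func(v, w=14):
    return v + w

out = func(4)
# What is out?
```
18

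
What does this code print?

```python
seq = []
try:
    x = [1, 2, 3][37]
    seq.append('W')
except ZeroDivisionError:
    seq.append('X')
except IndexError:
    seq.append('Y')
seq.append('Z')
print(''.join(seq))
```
YZ

IndexError is caught by its specific handler, not ZeroDivisionError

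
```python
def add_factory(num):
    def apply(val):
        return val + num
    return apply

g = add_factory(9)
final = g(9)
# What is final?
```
18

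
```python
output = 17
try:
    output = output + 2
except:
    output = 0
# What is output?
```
19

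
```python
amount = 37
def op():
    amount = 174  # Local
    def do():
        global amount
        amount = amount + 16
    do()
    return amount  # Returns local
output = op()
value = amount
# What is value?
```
53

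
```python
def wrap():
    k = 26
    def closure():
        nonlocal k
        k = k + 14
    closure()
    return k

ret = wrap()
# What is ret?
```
40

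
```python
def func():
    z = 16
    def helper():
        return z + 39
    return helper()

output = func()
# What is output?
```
55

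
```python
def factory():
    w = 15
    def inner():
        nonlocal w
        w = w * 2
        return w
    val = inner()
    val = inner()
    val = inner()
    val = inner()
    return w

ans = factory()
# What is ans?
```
240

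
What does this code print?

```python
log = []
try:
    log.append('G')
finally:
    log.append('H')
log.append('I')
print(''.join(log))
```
GHI

try/finally without except, no exception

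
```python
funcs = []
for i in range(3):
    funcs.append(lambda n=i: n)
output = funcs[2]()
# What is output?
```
2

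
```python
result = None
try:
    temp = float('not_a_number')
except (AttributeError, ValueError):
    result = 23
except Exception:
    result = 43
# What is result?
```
23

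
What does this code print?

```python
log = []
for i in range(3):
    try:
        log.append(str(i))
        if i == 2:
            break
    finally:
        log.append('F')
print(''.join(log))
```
0F1F2F

finally runs even when breaking out of loop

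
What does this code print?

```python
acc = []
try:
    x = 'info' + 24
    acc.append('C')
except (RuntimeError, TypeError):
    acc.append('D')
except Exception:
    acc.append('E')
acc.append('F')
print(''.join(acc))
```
DF

TypeError matches tuple containing it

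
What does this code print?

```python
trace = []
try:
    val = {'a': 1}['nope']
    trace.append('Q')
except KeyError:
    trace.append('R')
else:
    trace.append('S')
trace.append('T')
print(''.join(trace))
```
RT

else block skipped when exception is caught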